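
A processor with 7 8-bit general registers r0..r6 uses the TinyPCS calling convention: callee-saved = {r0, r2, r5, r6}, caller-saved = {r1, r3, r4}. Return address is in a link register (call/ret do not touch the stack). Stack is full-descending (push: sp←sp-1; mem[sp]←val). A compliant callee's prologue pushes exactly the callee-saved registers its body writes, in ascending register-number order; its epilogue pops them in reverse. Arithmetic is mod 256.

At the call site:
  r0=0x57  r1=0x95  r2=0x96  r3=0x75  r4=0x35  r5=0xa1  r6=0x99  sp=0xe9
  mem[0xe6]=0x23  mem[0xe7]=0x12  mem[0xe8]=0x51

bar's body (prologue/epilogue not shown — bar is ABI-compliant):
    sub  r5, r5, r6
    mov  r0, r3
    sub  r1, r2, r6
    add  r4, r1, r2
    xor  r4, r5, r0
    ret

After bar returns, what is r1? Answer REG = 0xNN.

prologue: push r0 -> mem[0xe8]=0x57, sp=0xe8
prologue: push r5 -> mem[0xe7]=0xa1, sp=0xe7
body[0] sub  r5, r5, r6 -> r5=0x08
body[1] mov  r0, r3 -> r0=0x75
body[2] sub  r1, r2, r6 -> r1=0xfd
body[3] add  r4, r1, r2 -> r4=0x93
body[4] xor  r4, r5, r0 -> r4=0x7d
epilogue: pop r5=0xa1, sp=0xe8
epilogue: pop r0=0x57, sp=0xe9
r1 is caller-saved -> body value

REG = 0xfd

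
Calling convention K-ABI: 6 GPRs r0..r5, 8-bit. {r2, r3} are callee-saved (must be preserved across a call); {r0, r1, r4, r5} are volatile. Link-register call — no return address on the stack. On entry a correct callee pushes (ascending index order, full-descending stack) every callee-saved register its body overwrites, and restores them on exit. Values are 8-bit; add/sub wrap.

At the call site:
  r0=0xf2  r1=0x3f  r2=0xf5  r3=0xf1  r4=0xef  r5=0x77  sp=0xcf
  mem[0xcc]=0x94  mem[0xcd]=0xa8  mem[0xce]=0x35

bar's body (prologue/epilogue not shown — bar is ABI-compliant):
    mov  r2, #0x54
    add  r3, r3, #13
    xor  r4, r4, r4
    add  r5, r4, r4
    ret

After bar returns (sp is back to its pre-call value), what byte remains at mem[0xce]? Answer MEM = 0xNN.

MEM = 0xf5

prologue: push r2 → mem[0xce]=0xf5, sp=0xce
prologue: push r3 → mem[0xcd]=0xf1, sp=0xcd
body[0] mov  r2, #0x54 → r2=0x54
body[1] add  r3, r3, #13 → r3=0xfe
body[2] xor  r4, r4, r4 → r4=0x00
body[3] add  r5, r4, r4 → r5=0x00
epilogue: pop r3=0xf1, sp=0xce
epilogue: pop r2=0xf5, sp=0xcf
prologue pushed ['r2', 'r3'] at ['0xce', '0xcd']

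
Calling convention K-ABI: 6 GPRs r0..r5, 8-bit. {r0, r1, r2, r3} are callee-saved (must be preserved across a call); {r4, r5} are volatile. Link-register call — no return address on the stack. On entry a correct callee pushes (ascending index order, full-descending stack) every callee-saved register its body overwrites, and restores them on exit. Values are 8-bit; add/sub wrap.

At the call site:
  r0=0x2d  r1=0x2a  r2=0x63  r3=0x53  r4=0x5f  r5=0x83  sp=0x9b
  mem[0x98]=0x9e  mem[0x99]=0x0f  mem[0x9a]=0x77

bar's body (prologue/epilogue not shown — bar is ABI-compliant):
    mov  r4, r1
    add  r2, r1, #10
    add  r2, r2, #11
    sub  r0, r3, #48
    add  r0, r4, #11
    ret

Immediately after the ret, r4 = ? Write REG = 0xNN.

REG = 0x2a

prologue: push r0 -> mem[0x9a]=0x2d, sp=0x9a
prologue: push r2 -> mem[0x99]=0x63, sp=0x99
body[0] mov  r4, r1 -> r4=0x2a
body[1] add  r2, r1, #10 -> r2=0x34
body[2] add  r2, r2, #11 -> r2=0x3f
body[3] sub  r0, r3, #48 -> r0=0x23
body[4] add  r0, r4, #11 -> r0=0x35
epilogue: pop r2=0x63, sp=0x9a
epilogue: pop r0=0x2d, sp=0x9b
r4 is caller-saved -> body value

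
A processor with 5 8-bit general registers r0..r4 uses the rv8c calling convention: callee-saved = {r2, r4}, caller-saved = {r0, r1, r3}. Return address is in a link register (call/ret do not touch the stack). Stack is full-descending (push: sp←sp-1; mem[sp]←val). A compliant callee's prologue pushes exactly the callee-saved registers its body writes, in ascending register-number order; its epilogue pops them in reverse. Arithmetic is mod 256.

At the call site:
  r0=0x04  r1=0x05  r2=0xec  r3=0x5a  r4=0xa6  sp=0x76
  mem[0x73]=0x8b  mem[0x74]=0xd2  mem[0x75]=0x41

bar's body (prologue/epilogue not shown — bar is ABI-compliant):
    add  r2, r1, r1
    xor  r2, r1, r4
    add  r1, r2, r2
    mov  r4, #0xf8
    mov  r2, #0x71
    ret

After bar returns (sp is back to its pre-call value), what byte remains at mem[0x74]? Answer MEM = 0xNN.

MEM = 0xa6

prologue: push r2 -> mem[0x75]=0xec, sp=0x75
prologue: push r4 -> mem[0x74]=0xa6, sp=0x74
body[0] add  r2, r1, r1 -> r2=0x0a
body[1] xor  r2, r1, r4 -> r2=0xa3
body[2] add  r1, r2, r2 -> r1=0x46
body[3] mov  r4, #0xf8 -> r4=0xf8
body[4] mov  r2, #0x71 -> r2=0x71
epilogue: pop r4=0xa6, sp=0x75
epilogue: pop r2=0xec, sp=0x76
prologue pushed ['r2', 'r4'] at ['0x75', '0x74']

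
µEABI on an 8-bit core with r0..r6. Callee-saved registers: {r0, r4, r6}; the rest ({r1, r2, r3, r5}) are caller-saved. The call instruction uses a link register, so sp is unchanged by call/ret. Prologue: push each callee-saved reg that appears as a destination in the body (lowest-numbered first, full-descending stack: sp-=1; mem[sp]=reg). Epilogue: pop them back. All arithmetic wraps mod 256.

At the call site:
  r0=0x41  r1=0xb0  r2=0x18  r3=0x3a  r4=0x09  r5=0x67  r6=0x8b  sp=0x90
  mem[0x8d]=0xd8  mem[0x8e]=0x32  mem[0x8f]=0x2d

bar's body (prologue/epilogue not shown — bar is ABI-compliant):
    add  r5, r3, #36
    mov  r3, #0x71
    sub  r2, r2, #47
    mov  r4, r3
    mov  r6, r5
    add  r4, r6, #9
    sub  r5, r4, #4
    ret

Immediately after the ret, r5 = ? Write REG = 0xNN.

REG = 0x63

prologue: push r4 -> mem[0x8f]=0x09, sp=0x8f
prologue: push r6 -> mem[0x8e]=0x8b, sp=0x8e
body[0] add  r5, r3, #36 -> r5=0x5e
body[1] mov  r3, #0x71 -> r3=0x71
body[2] sub  r2, r2, #47 -> r2=0xe9
body[3] mov  r4, r3 -> r4=0x71
body[4] mov  r6, r5 -> r6=0x5e
body[5] add  r4, r6, #9 -> r4=0x67
body[6] sub  r5, r4, #4 -> r5=0x63
epilogue: pop r6=0x8b, sp=0x8f
epilogue: pop r4=0x09, sp=0x90
r5 is caller-saved -> body value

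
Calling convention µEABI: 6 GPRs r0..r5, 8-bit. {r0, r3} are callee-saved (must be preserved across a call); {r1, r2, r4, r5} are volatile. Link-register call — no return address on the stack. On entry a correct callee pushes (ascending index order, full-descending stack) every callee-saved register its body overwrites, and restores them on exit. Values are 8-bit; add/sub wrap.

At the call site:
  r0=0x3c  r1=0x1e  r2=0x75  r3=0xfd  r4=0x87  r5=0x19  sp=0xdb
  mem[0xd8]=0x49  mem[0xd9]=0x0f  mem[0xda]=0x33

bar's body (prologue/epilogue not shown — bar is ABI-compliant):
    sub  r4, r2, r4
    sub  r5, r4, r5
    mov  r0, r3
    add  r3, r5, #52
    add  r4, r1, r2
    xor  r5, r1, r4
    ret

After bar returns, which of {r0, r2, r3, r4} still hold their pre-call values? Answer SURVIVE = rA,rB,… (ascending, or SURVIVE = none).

prologue: push r0 -> mem[0xda]=0x3c, sp=0xda
prologue: push r3 -> mem[0xd9]=0xfd, sp=0xd9
body[0] sub  r4, r2, r4 -> r4=0xee
body[1] sub  r5, r4, r5 -> r5=0xd5
body[2] mov  r0, r3 -> r0=0xfd
body[3] add  r3, r5, #52 -> r3=0x09
body[4] add  r4, r1, r2 -> r4=0x93
body[5] xor  r5, r1, r4 -> r5=0x8d
epilogue: pop r3=0xfd, sp=0xda
epilogue: pop r0=0x3c, sp=0xdb
r0: callee-saved, written=True
r2: caller-saved, written=False
r3: callee-saved, written=True
r4: caller-saved, written=True

SURVIVE = r0,r2,r3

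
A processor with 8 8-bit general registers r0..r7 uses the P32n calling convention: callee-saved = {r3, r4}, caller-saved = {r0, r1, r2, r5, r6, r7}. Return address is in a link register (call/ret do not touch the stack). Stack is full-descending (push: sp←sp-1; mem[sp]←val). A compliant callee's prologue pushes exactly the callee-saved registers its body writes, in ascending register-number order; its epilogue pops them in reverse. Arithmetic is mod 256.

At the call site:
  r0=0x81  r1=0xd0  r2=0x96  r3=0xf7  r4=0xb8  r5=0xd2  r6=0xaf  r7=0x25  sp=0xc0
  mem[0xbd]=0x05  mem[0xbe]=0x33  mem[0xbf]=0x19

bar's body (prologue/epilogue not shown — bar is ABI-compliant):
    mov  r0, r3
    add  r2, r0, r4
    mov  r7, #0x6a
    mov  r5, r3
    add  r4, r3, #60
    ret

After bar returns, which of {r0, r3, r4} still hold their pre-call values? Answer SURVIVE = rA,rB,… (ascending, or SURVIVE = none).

SURVIVE = r3,r4

prologue: push r4 → mem[0xbf]=0xb8, sp=0xbf
body[0] mov  r0, r3 → r0=0xf7
body[1] add  r2, r0, r4 → r2=0xaf
body[2] mov  r7, #0x6a → r7=0x6a
body[3] mov  r5, r3 → r5=0xf7
body[4] add  r4, r3, #60 → r4=0x33
epilogue: pop r4=0xb8, sp=0xc0
r0: caller-saved, written=True
r3: callee-saved, written=False
r4: callee-saved, written=True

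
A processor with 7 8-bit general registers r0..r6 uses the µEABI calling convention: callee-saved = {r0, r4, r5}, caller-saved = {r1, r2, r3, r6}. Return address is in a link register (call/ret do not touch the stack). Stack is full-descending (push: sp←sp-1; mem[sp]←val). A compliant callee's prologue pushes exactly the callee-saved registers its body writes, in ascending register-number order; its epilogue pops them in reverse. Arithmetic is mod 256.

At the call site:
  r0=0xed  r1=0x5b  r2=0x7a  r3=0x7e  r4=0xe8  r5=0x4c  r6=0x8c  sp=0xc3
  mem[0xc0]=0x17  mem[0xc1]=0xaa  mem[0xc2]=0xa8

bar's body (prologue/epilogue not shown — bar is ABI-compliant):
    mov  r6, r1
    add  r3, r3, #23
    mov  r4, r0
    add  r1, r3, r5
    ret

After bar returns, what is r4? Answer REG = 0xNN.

prologue: push r4 → mem[0xc2]=0xe8, sp=0xc2
body[0] mov  r6, r1 → r6=0x5b
body[1] add  r3, r3, #23 → r3=0x95
body[2] mov  r4, r0 → r4=0xed
body[3] add  r1, r3, r5 → r1=0xe1
epilogue: pop r4=0xe8, sp=0xc3
r4 is callee-saved → restored

REG = 0xe8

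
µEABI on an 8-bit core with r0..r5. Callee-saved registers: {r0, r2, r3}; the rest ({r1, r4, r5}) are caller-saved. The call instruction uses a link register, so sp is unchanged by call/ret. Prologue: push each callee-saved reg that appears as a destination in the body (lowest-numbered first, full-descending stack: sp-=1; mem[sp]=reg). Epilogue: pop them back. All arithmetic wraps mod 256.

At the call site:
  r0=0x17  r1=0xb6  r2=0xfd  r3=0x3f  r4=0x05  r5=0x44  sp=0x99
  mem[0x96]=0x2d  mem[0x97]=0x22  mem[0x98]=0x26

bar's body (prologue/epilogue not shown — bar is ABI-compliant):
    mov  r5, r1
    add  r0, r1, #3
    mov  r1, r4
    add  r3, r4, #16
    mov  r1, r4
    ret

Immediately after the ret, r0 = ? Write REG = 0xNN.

REG = 0x17

prologue: push r0 → mem[0x98]=0x17, sp=0x98
prologue: push r3 → mem[0x97]=0x3f, sp=0x97
body[0] mov  r5, r1 → r5=0xb6
body[1] add  r0, r1, #3 → r0=0xb9
body[2] mov  r1, r4 → r1=0x05
body[3] add  r3, r4, #16 → r3=0x15
body[4] mov  r1, r4 → r1=0x05
epilogue: pop r3=0x3f, sp=0x98
epilogue: pop r0=0x17, sp=0x99
r0 is callee-saved → restored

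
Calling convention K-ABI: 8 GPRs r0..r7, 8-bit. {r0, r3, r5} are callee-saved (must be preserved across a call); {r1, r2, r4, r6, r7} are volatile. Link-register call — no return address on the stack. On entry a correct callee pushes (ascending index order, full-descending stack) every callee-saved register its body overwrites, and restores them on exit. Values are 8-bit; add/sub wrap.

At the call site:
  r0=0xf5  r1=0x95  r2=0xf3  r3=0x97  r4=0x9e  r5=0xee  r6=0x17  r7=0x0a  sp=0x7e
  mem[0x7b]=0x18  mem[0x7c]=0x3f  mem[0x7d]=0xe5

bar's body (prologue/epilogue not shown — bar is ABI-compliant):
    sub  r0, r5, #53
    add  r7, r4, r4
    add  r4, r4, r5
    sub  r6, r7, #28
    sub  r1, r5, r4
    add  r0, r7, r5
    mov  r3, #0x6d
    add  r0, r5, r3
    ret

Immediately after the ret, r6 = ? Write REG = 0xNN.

prologue: push r0 → mem[0x7d]=0xf5, sp=0x7d
prologue: push r3 → mem[0x7c]=0x97, sp=0x7c
body[0] sub  r0, r5, #53 → r0=0xb9
body[1] add  r7, r4, r4 → r7=0x3c
body[2] add  r4, r4, r5 → r4=0x8c
body[3] sub  r6, r7, #28 → r6=0x20
body[4] sub  r1, r5, r4 → r1=0x62
body[5] add  r0, r7, r5 → r0=0x2a
body[6] mov  r3, #0x6d → r3=0x6d
body[7] add  r0, r5, r3 → r0=0x5b
epilogue: pop r3=0x97, sp=0x7d
epilogue: pop r0=0xf5, sp=0x7e
r6 is caller-saved → body value

REG = 0x20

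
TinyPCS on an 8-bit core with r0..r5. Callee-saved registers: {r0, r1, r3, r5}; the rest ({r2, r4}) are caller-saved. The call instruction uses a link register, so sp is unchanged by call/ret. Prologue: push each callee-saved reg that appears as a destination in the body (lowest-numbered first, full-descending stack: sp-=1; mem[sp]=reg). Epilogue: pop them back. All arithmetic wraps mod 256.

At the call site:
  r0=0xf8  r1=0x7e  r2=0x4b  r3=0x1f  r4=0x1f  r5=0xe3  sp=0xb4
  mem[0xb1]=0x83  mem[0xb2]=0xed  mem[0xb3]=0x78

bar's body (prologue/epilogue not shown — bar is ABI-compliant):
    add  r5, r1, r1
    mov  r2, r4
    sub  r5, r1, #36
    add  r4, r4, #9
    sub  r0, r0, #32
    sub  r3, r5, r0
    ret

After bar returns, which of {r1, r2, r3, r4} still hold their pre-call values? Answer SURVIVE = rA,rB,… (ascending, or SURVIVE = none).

prologue: push r0 -> mem[0xb3]=0xf8, sp=0xb3
prologue: push r3 -> mem[0xb2]=0x1f, sp=0xb2
prologue: push r5 -> mem[0xb1]=0xe3, sp=0xb1
body[0] add  r5, r1, r1 -> r5=0xfc
body[1] mov  r2, r4 -> r2=0x1f
body[2] sub  r5, r1, #36 -> r5=0x5a
body[3] add  r4, r4, #9 -> r4=0x28
body[4] sub  r0, r0, #32 -> r0=0xd8
body[5] sub  r3, r5, r0 -> r3=0x82
epilogue: pop r5=0xe3, sp=0xb2
epilogue: pop r3=0x1f, sp=0xb3
epilogue: pop r0=0xf8, sp=0xb4
r1: callee-saved, written=False
r2: caller-saved, written=True
r3: callee-saved, written=True
r4: caller-saved, written=True

SURVIVE = r1,r3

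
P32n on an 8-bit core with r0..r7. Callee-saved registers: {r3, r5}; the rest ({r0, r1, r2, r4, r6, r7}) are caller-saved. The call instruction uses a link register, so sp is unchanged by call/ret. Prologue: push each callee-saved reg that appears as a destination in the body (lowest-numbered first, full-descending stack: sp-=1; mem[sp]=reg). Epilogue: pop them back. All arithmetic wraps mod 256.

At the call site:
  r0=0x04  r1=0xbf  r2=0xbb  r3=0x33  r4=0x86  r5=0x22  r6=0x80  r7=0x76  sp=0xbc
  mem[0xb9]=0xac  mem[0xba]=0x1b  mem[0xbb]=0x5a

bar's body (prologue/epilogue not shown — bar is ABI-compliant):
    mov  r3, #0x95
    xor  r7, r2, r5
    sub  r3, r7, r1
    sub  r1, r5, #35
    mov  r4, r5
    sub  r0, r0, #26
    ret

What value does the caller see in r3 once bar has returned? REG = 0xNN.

REG = 0x33

prologue: push r3 -> mem[0xbb]=0x33, sp=0xbb
body[0] mov  r3, #0x95 -> r3=0x95
body[1] xor  r7, r2, r5 -> r7=0x99
body[2] sub  r3, r7, r1 -> r3=0xda
body[3] sub  r1, r5, #35 -> r1=0xff
body[4] mov  r4, r5 -> r4=0x22
body[5] sub  r0, r0, #26 -> r0=0xea
epilogue: pop r3=0x33, sp=0xbc
r3 is callee-saved -> restored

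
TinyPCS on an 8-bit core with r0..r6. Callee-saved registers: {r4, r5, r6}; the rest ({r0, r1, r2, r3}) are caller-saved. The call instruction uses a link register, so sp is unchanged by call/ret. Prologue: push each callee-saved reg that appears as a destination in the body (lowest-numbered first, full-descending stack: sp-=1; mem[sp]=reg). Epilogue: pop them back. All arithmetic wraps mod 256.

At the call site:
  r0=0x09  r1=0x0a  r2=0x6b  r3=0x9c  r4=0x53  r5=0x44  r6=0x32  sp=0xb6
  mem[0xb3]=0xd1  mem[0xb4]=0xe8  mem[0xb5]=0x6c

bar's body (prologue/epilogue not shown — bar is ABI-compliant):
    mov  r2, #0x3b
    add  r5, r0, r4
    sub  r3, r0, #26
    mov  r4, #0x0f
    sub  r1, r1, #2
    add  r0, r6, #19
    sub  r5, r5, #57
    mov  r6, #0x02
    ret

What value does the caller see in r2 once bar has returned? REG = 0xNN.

prologue: push r4 -> mem[0xb5]=0x53, sp=0xb5
prologue: push r5 -> mem[0xb4]=0x44, sp=0xb4
prologue: push r6 -> mem[0xb3]=0x32, sp=0xb3
body[0] mov  r2, #0x3b -> r2=0x3b
body[1] add  r5, r0, r4 -> r5=0x5c
body[2] sub  r3, r0, #26 -> r3=0xef
body[3] mov  r4, #0x0f -> r4=0x0f
body[4] sub  r1, r1, #2 -> r1=0x08
body[5] add  r0, r6, #19 -> r0=0x45
body[6] sub  r5, r5, #57 -> r5=0x23
body[7] mov  r6, #0x02 -> r6=0x02
epilogue: pop r6=0x32, sp=0xb4
epilogue: pop r5=0x44, sp=0xb5
epilogue: pop r4=0x53, sp=0xb6
r2 is caller-saved -> body value

REG = 0x3b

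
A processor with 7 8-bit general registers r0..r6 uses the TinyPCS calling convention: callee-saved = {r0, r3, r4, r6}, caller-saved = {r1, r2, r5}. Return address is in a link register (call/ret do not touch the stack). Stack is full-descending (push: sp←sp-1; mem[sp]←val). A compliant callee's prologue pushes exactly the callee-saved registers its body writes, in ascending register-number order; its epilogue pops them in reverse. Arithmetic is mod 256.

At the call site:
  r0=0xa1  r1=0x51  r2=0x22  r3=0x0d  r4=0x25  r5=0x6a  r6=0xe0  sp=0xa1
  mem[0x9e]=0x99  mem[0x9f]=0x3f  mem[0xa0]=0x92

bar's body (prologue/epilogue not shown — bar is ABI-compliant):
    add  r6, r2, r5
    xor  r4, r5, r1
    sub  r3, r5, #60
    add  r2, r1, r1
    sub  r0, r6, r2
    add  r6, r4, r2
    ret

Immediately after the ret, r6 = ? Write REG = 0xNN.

REG = 0xe0

prologue: push r0 -> mem[0xa0]=0xa1, sp=0xa0
prologue: push r3 -> mem[0x9f]=0x0d, sp=0x9f
prologue: push r4 -> mem[0x9e]=0x25, sp=0x9e
prologue: push r6 -> mem[0x9d]=0xe0, sp=0x9d
body[0] add  r6, r2, r5 -> r6=0x8c
body[1] xor  r4, r5, r1 -> r4=0x3b
body[2] sub  r3, r5, #60 -> r3=0x2e
body[3] add  r2, r1, r1 -> r2=0xa2
body[4] sub  r0, r6, r2 -> r0=0xea
body[5] add  r6, r4, r2 -> r6=0xdd
epilogue: pop r6=0xe0, sp=0x9e
epilogue: pop r4=0x25, sp=0x9f
epilogue: pop r3=0x0d, sp=0xa0
epilogue: pop r0=0xa1, sp=0xa1
r6 is callee-saved -> restored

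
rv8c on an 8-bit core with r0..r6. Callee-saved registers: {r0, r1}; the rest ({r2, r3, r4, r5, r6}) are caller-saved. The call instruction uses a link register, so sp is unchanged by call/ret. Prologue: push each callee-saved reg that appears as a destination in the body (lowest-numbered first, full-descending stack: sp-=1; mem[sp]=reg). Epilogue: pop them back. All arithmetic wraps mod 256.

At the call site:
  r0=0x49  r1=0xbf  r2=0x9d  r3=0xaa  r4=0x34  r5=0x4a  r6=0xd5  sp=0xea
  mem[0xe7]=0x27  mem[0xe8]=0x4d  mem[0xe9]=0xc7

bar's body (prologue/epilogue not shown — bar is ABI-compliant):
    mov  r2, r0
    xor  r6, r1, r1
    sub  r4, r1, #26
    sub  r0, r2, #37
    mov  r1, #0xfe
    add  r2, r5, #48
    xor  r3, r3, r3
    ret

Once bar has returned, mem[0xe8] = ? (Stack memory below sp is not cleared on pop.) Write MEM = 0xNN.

MEM = 0xbf

prologue: push r0 → mem[0xe9]=0x49, sp=0xe9
prologue: push r1 → mem[0xe8]=0xbf, sp=0xe8
body[0] mov  r2, r0 → r2=0x49
body[1] xor  r6, r1, r1 → r6=0x00
body[2] sub  r4, r1, #26 → r4=0xa5
body[3] sub  r0, r2, #37 → r0=0x24
body[4] mov  r1, #0xfe → r1=0xfe
body[5] add  r2, r5, #48 → r2=0x7a
body[6] xor  r3, r3, r3 → r3=0x00
epilogue: pop r1=0xbf, sp=0xe9
epilogue: pop r0=0x49, sp=0xea
prologue pushed ['r0', 'r1'] at ['0xe9', '0xe8']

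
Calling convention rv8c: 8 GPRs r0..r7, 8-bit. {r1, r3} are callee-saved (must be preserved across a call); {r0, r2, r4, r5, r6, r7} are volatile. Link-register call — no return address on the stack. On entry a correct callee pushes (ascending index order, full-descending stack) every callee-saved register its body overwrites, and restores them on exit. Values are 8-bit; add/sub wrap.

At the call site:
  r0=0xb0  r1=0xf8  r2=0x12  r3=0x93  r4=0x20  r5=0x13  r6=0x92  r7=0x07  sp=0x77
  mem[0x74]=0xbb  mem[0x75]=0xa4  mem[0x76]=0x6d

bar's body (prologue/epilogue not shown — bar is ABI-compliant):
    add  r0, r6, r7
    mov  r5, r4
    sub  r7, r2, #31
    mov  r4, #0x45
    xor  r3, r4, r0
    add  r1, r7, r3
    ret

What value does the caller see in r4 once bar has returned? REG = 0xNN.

prologue: push r1 -> mem[0x76]=0xf8, sp=0x76
prologue: push r3 -> mem[0x75]=0x93, sp=0x75
body[0] add  r0, r6, r7 -> r0=0x99
body[1] mov  r5, r4 -> r5=0x20
body[2] sub  r7, r2, #31 -> r7=0xf3
body[3] mov  r4, #0x45 -> r4=0x45
body[4] xor  r3, r4, r0 -> r3=0xdc
body[5] add  r1, r7, r3 -> r1=0xcf
epilogue: pop r3=0x93, sp=0x76
epilogue: pop r1=0xf8, sp=0x77
r4 is caller-saved -> body value

REG = 0x45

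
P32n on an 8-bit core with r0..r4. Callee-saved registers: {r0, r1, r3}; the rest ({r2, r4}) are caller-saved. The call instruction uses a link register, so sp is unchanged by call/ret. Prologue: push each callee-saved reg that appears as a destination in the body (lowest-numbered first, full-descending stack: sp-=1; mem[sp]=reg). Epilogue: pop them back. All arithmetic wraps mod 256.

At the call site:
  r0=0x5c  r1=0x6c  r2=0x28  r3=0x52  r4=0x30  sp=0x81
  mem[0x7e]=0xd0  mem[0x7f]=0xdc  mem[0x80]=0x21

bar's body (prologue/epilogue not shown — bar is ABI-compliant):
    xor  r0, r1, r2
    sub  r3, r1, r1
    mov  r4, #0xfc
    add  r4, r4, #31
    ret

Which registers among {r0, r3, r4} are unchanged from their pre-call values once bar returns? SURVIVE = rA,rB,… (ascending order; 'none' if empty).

prologue: push r0 → mem[0x80]=0x5c, sp=0x80
prologue: push r3 → mem[0x7f]=0x52, sp=0x7f
body[0] xor  r0, r1, r2 → r0=0x44
body[1] sub  r3, r1, r1 → r3=0x00
body[2] mov  r4, #0xfc → r4=0xfc
body[3] add  r4, r4, #31 → r4=0x1b
epilogue: pop r3=0x52, sp=0x80
epilogue: pop r0=0x5c, sp=0x81
r0: callee-saved, written=True
r3: callee-saved, written=True
r4: caller-saved, written=True

SURVIVE = r0,r3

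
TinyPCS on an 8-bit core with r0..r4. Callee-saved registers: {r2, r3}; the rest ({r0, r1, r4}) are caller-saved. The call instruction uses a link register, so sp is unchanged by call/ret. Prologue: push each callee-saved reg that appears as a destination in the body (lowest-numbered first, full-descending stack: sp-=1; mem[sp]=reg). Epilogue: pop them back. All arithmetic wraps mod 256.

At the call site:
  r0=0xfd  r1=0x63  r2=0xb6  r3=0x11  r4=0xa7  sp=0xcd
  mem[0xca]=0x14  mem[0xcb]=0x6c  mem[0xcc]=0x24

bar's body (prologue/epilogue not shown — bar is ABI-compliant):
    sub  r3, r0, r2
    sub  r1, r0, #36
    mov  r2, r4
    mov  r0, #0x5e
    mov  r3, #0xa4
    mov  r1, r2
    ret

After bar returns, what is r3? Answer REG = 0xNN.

REG = 0x11

prologue: push r2 -> mem[0xcc]=0xb6, sp=0xcc
prologue: push r3 -> mem[0xcb]=0x11, sp=0xcb
body[0] sub  r3, r0, r2 -> r3=0x47
body[1] sub  r1, r0, #36 -> r1=0xd9
body[2] mov  r2, r4 -> r2=0xa7
body[3] mov  r0, #0x5e -> r0=0x5e
body[4] mov  r3, #0xa4 -> r3=0xa4
body[5] mov  r1, r2 -> r1=0xa7
epilogue: pop r3=0x11, sp=0xcc
epilogue: pop r2=0xb6, sp=0xcd
r3 is callee-saved -> restored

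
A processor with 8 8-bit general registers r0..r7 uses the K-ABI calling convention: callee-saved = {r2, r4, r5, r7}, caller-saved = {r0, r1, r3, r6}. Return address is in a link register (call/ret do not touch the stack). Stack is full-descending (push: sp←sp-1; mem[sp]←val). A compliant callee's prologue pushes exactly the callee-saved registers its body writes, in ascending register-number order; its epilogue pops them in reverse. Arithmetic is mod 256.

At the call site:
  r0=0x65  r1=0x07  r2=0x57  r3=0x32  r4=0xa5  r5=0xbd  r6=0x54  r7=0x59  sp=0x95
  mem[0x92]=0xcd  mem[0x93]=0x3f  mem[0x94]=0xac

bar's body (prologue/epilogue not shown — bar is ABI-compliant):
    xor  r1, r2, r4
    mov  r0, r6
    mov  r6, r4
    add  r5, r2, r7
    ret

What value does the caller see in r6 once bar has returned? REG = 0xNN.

prologue: push r5 -> mem[0x94]=0xbd, sp=0x94
body[0] xor  r1, r2, r4 -> r1=0xf2
body[1] mov  r0, r6 -> r0=0x54
body[2] mov  r6, r4 -> r6=0xa5
body[3] add  r5, r2, r7 -> r5=0xb0
epilogue: pop r5=0xbd, sp=0x95
r6 is caller-saved -> body value

REG = 0xa5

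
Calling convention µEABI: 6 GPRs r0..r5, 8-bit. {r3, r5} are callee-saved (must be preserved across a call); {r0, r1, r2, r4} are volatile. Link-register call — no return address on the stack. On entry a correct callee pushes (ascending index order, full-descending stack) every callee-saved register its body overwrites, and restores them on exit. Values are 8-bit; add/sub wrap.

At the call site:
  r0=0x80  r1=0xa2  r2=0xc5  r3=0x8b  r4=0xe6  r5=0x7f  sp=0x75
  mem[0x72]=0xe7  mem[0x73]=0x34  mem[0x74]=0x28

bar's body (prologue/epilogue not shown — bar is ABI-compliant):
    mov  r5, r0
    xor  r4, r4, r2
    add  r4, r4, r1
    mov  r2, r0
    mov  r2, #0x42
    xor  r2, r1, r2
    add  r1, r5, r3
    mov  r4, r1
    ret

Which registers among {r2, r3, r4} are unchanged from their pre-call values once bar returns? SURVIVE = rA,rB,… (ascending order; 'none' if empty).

prologue: push r5 -> mem[0x74]=0x7f, sp=0x74
body[0] mov  r5, r0 -> r5=0x80
body[1] xor  r4, r4, r2 -> r4=0x23
body[2] add  r4, r4, r1 -> r4=0xc5
body[3] mov  r2, r0 -> r2=0x80
body[4] mov  r2, #0x42 -> r2=0x42
body[5] xor  r2, r1, r2 -> r2=0xe0
body[6] add  r1, r5, r3 -> r1=0x0b
body[7] mov  r4, r1 -> r4=0x0b
epilogue: pop r5=0x7f, sp=0x75
r2: caller-saved, written=True
r3: callee-saved, written=False
r4: caller-saved, written=True

SURVIVE = r3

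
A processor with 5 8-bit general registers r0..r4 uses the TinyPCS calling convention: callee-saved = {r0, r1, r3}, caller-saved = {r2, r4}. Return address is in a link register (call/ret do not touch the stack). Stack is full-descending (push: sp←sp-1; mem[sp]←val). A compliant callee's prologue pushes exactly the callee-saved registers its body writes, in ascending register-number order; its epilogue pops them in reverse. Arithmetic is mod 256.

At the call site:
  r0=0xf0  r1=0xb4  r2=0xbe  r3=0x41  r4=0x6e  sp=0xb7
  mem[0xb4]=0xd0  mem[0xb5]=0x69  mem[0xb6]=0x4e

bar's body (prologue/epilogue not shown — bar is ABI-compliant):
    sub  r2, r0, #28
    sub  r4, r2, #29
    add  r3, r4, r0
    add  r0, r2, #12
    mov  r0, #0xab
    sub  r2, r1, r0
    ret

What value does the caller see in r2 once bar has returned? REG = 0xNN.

REG = 0x09

prologue: push r0 -> mem[0xb6]=0xf0, sp=0xb6
prologue: push r3 -> mem[0xb5]=0x41, sp=0xb5
body[0] sub  r2, r0, #28 -> r2=0xd4
body[1] sub  r4, r2, #29 -> r4=0xb7
body[2] add  r3, r4, r0 -> r3=0xa7
body[3] add  r0, r2, #12 -> r0=0xe0
body[4] mov  r0, #0xab -> r0=0xab
body[5] sub  r2, r1, r0 -> r2=0x09
epilogue: pop r3=0x41, sp=0xb6
epilogue: pop r0=0xf0, sp=0xb7
r2 is caller-saved -> body value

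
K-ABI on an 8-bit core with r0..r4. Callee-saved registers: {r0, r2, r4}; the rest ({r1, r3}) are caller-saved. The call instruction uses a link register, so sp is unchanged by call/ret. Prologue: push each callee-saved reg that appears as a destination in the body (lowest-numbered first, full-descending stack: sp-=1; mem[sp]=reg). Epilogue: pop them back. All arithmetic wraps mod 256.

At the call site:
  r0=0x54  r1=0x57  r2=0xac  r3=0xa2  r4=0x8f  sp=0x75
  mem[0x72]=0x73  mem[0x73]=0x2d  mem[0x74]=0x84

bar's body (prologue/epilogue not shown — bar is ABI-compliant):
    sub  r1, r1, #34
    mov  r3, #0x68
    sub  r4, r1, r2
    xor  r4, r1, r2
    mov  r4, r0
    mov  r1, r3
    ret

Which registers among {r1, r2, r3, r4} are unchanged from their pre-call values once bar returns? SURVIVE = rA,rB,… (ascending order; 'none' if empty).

prologue: push r4 → mem[0x74]=0x8f, sp=0x74
body[0] sub  r1, r1, #34 → r1=0x35
body[1] mov  r3, #0x68 → r3=0x68
body[2] sub  r4, r1, r2 → r4=0x89
body[3] xor  r4, r1, r2 → r4=0x99
body[4] mov  r4, r0 → r4=0x54
body[5] mov  r1, r3 → r1=0x68
epilogue: pop r4=0x8f, sp=0x75
r1: caller-saved, written=True
r2: callee-saved, written=False
r3: caller-saved, written=True
r4: callee-saved, written=True

SURVIVE = r2,r4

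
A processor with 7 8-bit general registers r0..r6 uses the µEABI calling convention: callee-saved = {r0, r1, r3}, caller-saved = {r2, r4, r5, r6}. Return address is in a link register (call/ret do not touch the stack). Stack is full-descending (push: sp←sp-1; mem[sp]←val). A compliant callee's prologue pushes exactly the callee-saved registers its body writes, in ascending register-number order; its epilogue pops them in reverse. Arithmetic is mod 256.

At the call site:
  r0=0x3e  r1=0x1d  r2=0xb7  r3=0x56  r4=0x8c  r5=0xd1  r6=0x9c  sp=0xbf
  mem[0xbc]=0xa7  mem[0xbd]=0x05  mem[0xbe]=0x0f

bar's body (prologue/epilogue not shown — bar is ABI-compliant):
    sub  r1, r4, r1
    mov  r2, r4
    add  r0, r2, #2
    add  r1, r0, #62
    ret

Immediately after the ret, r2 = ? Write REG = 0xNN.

REG = 0x8c

prologue: push r0 → mem[0xbe]=0x3e, sp=0xbe
prologue: push r1 → mem[0xbd]=0x1d, sp=0xbd
body[0] sub  r1, r4, r1 → r1=0x6f
body[1] mov  r2, r4 → r2=0x8c
body[2] add  r0, r2, #2 → r0=0x8e
body[3] add  r1, r0, #62 → r1=0xcc
epilogue: pop r1=0x1d, sp=0xbe
epilogue: pop r0=0x3e, sp=0xbf
r2 is caller-saved → body value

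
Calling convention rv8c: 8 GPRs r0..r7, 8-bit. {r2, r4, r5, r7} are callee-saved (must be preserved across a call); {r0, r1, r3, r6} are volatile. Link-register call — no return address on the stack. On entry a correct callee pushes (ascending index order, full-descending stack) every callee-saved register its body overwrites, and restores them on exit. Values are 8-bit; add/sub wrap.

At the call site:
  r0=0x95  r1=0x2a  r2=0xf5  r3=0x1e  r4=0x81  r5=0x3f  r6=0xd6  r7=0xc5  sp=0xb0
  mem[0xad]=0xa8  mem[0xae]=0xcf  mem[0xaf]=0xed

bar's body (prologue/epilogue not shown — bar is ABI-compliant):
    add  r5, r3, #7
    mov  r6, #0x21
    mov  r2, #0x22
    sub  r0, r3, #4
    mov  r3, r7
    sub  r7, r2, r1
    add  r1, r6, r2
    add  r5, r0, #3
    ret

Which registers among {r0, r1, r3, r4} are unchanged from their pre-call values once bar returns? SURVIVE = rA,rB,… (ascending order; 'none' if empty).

SURVIVE = r4

prologue: push r2 -> mem[0xaf]=0xf5, sp=0xaf
prologue: push r5 -> mem[0xae]=0x3f, sp=0xae
prologue: push r7 -> mem[0xad]=0xc5, sp=0xad
body[0] add  r5, r3, #7 -> r5=0x25
body[1] mov  r6, #0x21 -> r6=0x21
body[2] mov  r2, #0x22 -> r2=0x22
body[3] sub  r0, r3, #4 -> r0=0x1a
body[4] mov  r3, r7 -> r3=0xc5
body[5] sub  r7, r2, r1 -> r7=0xf8
body[6] add  r1, r6, r2 -> r1=0x43
body[7] add  r5, r0, #3 -> r5=0x1d
epilogue: pop r7=0xc5, sp=0xae
epilogue: pop r5=0x3f, sp=0xaf
epilogue: pop r2=0xf5, sp=0xb0
r0: caller-saved, written=True
r1: caller-saved, written=True
r3: caller-saved, written=True
r4: callee-saved, written=False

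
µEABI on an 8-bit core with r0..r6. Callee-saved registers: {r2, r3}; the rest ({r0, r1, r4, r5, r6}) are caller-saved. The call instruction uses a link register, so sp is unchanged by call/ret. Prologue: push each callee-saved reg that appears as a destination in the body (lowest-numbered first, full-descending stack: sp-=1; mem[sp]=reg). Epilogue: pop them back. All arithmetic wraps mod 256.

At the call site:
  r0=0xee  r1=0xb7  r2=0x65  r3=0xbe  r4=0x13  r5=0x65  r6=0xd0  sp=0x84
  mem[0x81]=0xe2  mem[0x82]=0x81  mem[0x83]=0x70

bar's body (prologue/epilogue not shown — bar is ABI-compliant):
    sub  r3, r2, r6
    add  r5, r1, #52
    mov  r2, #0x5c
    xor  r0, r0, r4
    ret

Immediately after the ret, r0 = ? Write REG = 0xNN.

REG = 0xfd

prologue: push r2 → mem[0x83]=0x65, sp=0x83
prologue: push r3 → mem[0x82]=0xbe, sp=0x82
body[0] sub  r3, r2, r6 → r3=0x95
body[1] add  r5, r1, #52 → r5=0xeb
body[2] mov  r2, #0x5c → r2=0x5c
body[3] xor  r0, r0, r4 → r0=0xfd
epilogue: pop r3=0xbe, sp=0x83
epilogue: pop r2=0x65, sp=0x84
r0 is caller-saved → body value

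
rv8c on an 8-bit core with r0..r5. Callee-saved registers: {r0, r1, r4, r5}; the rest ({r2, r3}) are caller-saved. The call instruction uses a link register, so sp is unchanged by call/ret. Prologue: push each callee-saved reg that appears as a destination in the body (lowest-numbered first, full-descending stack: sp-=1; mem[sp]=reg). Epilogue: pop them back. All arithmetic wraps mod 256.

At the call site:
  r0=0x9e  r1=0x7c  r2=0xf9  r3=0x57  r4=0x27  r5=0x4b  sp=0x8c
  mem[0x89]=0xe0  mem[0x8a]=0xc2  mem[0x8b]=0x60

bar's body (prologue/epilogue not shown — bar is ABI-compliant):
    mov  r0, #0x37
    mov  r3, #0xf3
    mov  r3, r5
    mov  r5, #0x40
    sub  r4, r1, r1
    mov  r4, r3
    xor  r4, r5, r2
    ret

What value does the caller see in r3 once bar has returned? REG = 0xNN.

prologue: push r0 -> mem[0x8b]=0x9e, sp=0x8b
prologue: push r4 -> mem[0x8a]=0x27, sp=0x8a
prologue: push r5 -> mem[0x89]=0x4b, sp=0x89
body[0] mov  r0, #0x37 -> r0=0x37
body[1] mov  r3, #0xf3 -> r3=0xf3
body[2] mov  r3, r5 -> r3=0x4b
body[3] mov  r5, #0x40 -> r5=0x40
body[4] sub  r4, r1, r1 -> r4=0x00
body[5] mov  r4, r3 -> r4=0x4b
body[6] xor  r4, r5, r2 -> r4=0xb9
epilogue: pop r5=0x4b, sp=0x8a
epilogue: pop r4=0x27, sp=0x8b
epilogue: pop r0=0x9e, sp=0x8c
r3 is caller-saved -> body value

REG = 0x4b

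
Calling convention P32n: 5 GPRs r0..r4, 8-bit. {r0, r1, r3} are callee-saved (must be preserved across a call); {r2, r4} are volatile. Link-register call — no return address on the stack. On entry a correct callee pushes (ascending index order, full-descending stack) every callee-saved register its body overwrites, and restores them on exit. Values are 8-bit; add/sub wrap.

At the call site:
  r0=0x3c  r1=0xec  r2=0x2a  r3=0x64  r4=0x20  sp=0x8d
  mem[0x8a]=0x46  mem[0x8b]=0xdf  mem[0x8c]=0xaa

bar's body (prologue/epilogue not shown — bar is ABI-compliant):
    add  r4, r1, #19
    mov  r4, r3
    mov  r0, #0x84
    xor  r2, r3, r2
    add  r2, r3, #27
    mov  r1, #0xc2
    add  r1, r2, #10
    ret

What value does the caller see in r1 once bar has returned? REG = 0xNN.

prologue: push r0 -> mem[0x8c]=0x3c, sp=0x8c
prologue: push r1 -> mem[0x8b]=0xec, sp=0x8b
body[0] add  r4, r1, #19 -> r4=0xff
body[1] mov  r4, r3 -> r4=0x64
body[2] mov  r0, #0x84 -> r0=0x84
body[3] xor  r2, r3, r2 -> r2=0x4e
body[4] add  r2, r3, #27 -> r2=0x7f
body[5] mov  r1, #0xc2 -> r1=0xc2
body[6] add  r1, r2, #10 -> r1=0x89
epilogue: pop r1=0xec, sp=0x8c
epilogue: pop r0=0x3c, sp=0x8d
r1 is callee-saved -> restored

REG = 0xec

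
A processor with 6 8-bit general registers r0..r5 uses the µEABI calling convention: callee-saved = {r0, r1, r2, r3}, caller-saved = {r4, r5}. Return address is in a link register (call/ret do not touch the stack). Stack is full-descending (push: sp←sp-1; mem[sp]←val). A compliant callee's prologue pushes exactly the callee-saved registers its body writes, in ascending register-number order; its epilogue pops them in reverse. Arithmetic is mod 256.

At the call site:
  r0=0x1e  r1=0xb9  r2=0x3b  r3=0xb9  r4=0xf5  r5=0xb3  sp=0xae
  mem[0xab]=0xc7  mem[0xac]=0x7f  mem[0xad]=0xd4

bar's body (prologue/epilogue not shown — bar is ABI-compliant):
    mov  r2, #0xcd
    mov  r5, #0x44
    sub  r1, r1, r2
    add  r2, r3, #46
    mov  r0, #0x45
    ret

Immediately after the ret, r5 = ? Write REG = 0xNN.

REG = 0x44

prologue: push r0 → mem[0xad]=0x1e, sp=0xad
prologue: push r1 → mem[0xac]=0xb9, sp=0xac
prologue: push r2 → mem[0xab]=0x3b, sp=0xab
body[0] mov  r2, #0xcd → r2=0xcd
body[1] mov  r5, #0x44 → r5=0x44
body[2] sub  r1, r1, r2 → r1=0xec
body[3] add  r2, r3, #46 → r2=0xe7
body[4] mov  r0, #0x45 → r0=0x45
epilogue: pop r2=0x3b, sp=0xac
epilogue: pop r1=0xb9, sp=0xad
epilogue: pop r0=0x1e, sp=0xae
r5 is caller-saved → body value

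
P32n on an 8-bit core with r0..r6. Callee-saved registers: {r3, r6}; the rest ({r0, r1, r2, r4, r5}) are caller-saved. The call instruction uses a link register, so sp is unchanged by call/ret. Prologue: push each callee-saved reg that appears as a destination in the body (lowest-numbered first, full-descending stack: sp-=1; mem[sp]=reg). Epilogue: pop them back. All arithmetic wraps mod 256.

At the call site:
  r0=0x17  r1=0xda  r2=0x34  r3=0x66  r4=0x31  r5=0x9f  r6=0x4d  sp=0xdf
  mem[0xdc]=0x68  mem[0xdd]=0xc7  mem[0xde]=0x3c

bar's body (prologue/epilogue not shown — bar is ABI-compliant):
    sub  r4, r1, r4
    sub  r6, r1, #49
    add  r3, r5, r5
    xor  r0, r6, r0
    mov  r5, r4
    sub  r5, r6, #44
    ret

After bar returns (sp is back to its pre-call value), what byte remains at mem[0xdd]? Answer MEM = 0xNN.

prologue: push r3 -> mem[0xde]=0x66, sp=0xde
prologue: push r6 -> mem[0xdd]=0x4d, sp=0xdd
body[0] sub  r4, r1, r4 -> r4=0xa9
body[1] sub  r6, r1, #49 -> r6=0xa9
body[2] add  r3, r5, r5 -> r3=0x3e
body[3] xor  r0, r6, r0 -> r0=0xbe
body[4] mov  r5, r4 -> r5=0xa9
body[5] sub  r5, r6, #44 -> r5=0x7d
epilogue: pop r6=0x4d, sp=0xde
epilogue: pop r3=0x66, sp=0xdf
prologue pushed ['r3', 'r6'] at ['0xde', '0xdd']

MEM = 0x4d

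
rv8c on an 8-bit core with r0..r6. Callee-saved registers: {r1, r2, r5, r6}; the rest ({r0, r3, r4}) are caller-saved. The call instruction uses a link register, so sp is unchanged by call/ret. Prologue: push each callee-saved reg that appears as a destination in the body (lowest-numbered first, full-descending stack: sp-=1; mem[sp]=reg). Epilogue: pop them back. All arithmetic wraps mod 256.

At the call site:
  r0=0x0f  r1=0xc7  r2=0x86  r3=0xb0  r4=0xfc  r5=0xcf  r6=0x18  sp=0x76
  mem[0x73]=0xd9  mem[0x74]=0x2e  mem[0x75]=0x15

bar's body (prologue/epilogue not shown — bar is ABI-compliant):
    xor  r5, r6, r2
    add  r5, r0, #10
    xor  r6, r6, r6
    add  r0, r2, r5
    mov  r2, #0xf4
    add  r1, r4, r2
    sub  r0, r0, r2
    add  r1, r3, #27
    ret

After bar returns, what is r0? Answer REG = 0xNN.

REG = 0xab

prologue: push r1 → mem[0x75]=0xc7, sp=0x75
prologue: push r2 → mem[0x74]=0x86, sp=0x74
prologue: push r5 → mem[0x73]=0xcf, sp=0x73
prologue: push r6 → mem[0x72]=0x18, sp=0x72
body[0] xor  r5, r6, r2 → r5=0x9e
body[1] add  r5, r0, #10 → r5=0x19
body[2] xor  r6, r6, r6 → r6=0x00
body[3] add  r0, r2, r5 → r0=0x9f
body[4] mov  r2, #0xf4 → r2=0xf4
body[5] add  r1, r4, r2 → r1=0xf0
body[6] sub  r0, r0, r2 → r0=0xab
body[7] add  r1, r3, #27 → r1=0xcb
epilogue: pop r6=0x18, sp=0x73
epilogue: pop r5=0xcf, sp=0x74
epilogue: pop r2=0x86, sp=0x75
epilogue: pop r1=0xc7, sp=0x76
r0 is caller-saved → body value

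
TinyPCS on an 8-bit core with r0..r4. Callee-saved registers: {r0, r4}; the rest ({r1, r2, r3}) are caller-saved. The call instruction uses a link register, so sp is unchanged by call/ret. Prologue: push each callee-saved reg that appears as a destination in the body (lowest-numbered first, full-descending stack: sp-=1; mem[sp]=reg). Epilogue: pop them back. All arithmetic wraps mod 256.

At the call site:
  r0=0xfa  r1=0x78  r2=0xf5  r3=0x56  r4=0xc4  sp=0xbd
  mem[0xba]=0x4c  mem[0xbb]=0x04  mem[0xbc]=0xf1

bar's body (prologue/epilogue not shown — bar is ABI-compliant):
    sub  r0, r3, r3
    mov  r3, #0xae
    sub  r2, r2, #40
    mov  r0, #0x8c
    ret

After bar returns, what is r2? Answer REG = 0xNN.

REG = 0xcd

prologue: push r0 -> mem[0xbc]=0xfa, sp=0xbc
body[0] sub  r0, r3, r3 -> r0=0x00
body[1] mov  r3, #0xae -> r3=0xae
body[2] sub  r2, r2, #40 -> r2=0xcd
body[3] mov  r0, #0x8c -> r0=0x8c
epilogue: pop r0=0xfa, sp=0xbd
r2 is caller-saved -> body value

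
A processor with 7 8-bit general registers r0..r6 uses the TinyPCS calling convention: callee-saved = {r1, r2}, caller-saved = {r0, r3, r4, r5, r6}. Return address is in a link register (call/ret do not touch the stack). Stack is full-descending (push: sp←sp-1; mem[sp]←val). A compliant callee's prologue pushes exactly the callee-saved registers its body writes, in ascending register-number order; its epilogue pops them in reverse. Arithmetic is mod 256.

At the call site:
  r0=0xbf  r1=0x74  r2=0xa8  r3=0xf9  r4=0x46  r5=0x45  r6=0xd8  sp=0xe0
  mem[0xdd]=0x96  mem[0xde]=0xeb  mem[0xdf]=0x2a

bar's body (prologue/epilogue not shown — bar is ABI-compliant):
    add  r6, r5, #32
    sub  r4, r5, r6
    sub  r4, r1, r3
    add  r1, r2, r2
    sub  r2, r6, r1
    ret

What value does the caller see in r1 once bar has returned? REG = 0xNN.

REG = 0x74

prologue: push r1 -> mem[0xdf]=0x74, sp=0xdf
prologue: push r2 -> mem[0xde]=0xa8, sp=0xde
body[0] add  r6, r5, #32 -> r6=0x65
body[1] sub  r4, r5, r6 -> r4=0xe0
body[2] sub  r4, r1, r3 -> r4=0x7b
body[3] add  r1, r2, r2 -> r1=0x50
body[4] sub  r2, r6, r1 -> r2=0x15
epilogue: pop r2=0xa8, sp=0xdf
epilogue: pop r1=0x74, sp=0xe0
r1 is callee-saved -> restored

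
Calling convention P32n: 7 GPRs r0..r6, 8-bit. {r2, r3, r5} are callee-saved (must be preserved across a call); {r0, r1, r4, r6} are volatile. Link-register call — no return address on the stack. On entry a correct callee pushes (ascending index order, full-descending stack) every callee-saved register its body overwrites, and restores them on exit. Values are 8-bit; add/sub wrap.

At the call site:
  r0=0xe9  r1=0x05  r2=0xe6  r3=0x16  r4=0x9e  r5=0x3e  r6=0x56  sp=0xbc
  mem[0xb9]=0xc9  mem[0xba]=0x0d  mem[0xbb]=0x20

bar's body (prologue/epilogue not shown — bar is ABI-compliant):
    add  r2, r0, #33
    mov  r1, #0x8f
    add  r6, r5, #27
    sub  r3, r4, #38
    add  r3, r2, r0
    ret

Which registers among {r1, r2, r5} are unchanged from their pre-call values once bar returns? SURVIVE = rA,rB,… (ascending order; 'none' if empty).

SURVIVE = r2,r5

prologue: push r2 → mem[0xbb]=0xe6, sp=0xbb
prologue: push r3 → mem[0xba]=0x16, sp=0xba
body[0] add  r2, r0, #33 → r2=0x0a
body[1] mov  r1, #0x8f → r1=0x8f
body[2] add  r6, r5, #27 → r6=0x59
body[3] sub  r3, r4, #38 → r3=0x78
body[4] add  r3, r2, r0 → r3=0xf3
epilogue: pop r3=0x16, sp=0xbb
epilogue: pop r2=0xe6, sp=0xbc
r1: caller-saved, written=True
r2: callee-saved, written=True
r5: callee-saved, written=False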